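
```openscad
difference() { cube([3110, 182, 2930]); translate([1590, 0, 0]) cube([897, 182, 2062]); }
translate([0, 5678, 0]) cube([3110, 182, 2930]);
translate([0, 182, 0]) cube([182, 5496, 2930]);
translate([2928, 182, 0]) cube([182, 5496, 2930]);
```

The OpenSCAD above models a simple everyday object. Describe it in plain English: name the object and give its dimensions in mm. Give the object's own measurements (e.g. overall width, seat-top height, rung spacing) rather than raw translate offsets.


A single room: four walls, each 2930 mm tall and 182 mm thick, enclosing an outside footprint 3110×5860 mm (x × y), no floor or roof. The front and back walls (−y and +y sides) run the full x-width; the side walls fit between their inner faces. A door opening 897 mm wide and 2062 mm tall is cut through the front wall from the floor up, its −x edge 1590 mm from the wall's −x end.


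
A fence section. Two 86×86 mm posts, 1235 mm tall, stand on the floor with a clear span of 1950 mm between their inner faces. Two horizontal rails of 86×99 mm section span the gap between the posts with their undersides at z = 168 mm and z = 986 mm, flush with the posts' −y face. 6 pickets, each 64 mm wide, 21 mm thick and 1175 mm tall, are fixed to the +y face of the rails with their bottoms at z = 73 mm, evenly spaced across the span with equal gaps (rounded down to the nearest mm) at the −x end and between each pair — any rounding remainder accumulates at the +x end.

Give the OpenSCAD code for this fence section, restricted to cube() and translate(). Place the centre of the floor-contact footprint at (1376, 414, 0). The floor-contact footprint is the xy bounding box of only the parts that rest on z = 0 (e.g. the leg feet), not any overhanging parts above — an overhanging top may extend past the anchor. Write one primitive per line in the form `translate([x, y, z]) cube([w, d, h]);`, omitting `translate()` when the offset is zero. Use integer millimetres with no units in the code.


translate([315, 371, 0]) cube([86, 86, 1235]);
translate([2351, 371, 0]) cube([86, 86, 1235]);
translate([401, 371, 168]) cube([1950, 86, 99]);
translate([401, 371, 986]) cube([1950, 86, 99]);
translate([624, 457, 73]) cube([64, 21, 1175]);
translate([911, 457, 73]) cube([64, 21, 1175]);
translate([1198, 457, 73]) cube([64, 21, 1175]);
translate([1485, 457, 73]) cube([64, 21, 1175]);
translate([1772, 457, 73]) cube([64, 21, 1175]);
translate([2059, 457, 73]) cube([64, 21, 1175]);


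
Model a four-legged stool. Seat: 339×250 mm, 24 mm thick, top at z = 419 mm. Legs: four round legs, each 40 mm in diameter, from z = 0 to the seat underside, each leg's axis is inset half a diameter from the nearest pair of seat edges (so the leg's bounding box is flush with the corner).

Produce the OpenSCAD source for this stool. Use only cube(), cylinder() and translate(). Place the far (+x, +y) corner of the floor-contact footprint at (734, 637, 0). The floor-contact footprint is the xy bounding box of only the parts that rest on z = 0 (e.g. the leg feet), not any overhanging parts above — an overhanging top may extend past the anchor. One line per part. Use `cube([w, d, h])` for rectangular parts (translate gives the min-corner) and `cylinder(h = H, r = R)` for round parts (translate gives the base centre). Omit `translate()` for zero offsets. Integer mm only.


// leg_h = 419 - 24 = 395
translate([395, 387, 395]) cube([339, 250, 24]);
translate([415, 407, 0]) cylinder(h = 395, r = 20);
translate([714, 407, 0]) cylinder(h = 395, r = 20);
translate([415, 617, 0]) cylinder(h = 395, r = 20);
translate([714, 617, 0]) cylinder(h = 395, r = 20);


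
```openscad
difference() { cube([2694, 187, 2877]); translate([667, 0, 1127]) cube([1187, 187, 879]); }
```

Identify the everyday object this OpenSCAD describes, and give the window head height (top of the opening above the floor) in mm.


A wall with a window opening. The window head height is 2006 mm.

A wall with a rectangular opening subtracted — a window. Sill at z = 1127, opening 879 mm tall, so the head is at 1127 + 879 = 2006 mm.


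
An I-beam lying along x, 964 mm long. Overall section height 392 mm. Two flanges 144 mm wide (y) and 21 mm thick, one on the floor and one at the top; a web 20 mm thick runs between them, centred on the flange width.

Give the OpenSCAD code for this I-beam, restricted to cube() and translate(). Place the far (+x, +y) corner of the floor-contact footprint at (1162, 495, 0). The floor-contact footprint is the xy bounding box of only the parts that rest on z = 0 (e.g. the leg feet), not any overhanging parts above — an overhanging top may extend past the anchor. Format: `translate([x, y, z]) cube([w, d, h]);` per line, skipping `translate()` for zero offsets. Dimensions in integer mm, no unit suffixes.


translate([198, 351, 0]) cube([964, 144, 21]);
translate([198, 413, 21]) cube([964, 20, 350]);
translate([198, 351, 371]) cube([964, 144, 21]);


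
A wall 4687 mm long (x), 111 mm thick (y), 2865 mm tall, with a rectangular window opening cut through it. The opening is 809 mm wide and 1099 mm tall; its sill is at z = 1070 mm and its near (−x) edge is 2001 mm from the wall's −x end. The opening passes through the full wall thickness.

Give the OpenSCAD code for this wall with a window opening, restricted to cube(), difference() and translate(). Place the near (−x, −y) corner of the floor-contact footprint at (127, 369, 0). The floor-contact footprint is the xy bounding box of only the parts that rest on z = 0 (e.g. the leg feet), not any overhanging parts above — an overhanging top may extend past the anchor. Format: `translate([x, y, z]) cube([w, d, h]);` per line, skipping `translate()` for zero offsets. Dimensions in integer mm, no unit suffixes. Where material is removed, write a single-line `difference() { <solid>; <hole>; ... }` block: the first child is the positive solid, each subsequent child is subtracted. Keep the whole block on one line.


difference() { translate([127, 369, 0]) cube([4687, 111, 2865]); translate([2128, 369, 1070]) cube([809, 111, 1099]); }


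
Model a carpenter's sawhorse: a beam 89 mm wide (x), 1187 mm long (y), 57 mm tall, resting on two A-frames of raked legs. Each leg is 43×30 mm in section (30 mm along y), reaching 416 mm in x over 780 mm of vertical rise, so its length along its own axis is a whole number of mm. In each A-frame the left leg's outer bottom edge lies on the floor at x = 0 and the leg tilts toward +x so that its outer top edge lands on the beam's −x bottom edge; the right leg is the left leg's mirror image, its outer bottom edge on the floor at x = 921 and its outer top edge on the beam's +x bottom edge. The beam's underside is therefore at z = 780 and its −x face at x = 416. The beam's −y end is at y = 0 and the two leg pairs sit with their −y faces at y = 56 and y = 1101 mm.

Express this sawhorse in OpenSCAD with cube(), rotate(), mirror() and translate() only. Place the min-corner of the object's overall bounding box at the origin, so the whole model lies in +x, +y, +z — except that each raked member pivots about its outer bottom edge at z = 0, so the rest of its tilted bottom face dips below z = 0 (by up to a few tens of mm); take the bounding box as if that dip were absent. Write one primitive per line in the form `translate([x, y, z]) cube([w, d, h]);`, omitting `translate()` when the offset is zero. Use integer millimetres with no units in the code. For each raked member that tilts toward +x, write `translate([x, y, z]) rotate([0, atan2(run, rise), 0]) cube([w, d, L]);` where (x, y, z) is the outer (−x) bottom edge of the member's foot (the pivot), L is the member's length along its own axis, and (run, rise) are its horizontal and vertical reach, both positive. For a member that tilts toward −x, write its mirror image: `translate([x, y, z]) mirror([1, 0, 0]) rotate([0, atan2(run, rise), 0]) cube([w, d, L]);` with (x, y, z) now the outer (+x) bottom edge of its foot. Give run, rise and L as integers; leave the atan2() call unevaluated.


translate([416, 0, 780]) cube([89, 1187, 57]);
translate([0, 56, 0]) rotate([0, atan2(416, 780), 0]) cube([43, 30, 884]);
translate([921, 56, 0]) mirror([1, 0, 0]) rotate([0, atan2(416, 780), 0]) cube([43, 30, 884]);
translate([0, 1101, 0]) rotate([0, atan2(416, 780), 0]) cube([43, 30, 884]);
translate([921, 1101, 0]) mirror([1, 0, 0]) rotate([0, atan2(416, 780), 0]) cube([43, 30, 884]);


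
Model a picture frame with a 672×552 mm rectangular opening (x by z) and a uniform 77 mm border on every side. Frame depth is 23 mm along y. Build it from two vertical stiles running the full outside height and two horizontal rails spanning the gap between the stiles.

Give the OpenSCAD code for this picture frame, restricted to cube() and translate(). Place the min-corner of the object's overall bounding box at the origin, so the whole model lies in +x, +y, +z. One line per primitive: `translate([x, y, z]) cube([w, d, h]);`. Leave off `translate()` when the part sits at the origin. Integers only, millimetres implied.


cube([77, 23, 706]);
translate([749, 0, 0]) cube([77, 23, 706]);
translate([77, 0, 0]) cube([672, 23, 77]);
translate([77, 0, 629]) cube([672, 23, 77]);


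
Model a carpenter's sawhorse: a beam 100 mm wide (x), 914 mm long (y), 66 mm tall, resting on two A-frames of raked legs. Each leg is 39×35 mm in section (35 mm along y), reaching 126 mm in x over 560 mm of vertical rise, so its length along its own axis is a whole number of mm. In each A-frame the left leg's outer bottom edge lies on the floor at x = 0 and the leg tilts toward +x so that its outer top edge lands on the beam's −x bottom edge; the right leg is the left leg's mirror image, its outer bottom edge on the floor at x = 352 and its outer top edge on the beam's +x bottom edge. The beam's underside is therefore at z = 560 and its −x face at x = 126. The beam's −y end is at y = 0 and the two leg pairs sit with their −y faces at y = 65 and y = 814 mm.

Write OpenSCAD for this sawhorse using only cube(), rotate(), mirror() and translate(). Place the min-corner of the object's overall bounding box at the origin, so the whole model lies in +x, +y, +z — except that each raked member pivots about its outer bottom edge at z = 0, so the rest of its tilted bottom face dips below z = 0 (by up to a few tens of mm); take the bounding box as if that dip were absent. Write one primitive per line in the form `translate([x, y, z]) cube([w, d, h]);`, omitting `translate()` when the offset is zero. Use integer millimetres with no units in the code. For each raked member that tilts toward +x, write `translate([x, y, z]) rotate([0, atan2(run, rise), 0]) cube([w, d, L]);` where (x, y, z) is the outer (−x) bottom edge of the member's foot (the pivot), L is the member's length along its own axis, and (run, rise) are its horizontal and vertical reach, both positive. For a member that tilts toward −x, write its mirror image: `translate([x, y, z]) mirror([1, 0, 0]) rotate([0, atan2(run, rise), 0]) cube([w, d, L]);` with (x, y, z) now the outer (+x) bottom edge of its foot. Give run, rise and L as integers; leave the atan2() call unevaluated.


translate([126, 0, 560]) cube([100, 914, 66]);
translate([0, 65, 0]) rotate([0, atan2(126, 560), 0]) cube([39, 35, 574]);
translate([352, 65, 0]) mirror([1, 0, 0]) rotate([0, atan2(126, 560), 0]) cube([39, 35, 574]);
translate([0, 814, 0]) rotate([0, atan2(126, 560), 0]) cube([39, 35, 574]);
translate([352, 814, 0]) mirror([1, 0, 0]) rotate([0, atan2(126, 560), 0]) cube([39, 35, 574]);


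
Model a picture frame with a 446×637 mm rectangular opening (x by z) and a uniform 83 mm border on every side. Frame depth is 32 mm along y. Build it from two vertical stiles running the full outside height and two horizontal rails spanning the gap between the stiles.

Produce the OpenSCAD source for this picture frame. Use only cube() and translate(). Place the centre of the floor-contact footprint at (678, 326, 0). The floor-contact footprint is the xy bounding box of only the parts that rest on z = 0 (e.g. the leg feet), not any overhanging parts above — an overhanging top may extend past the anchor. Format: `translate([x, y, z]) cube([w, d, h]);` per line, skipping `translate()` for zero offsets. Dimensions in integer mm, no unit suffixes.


translate([372, 310, 0]) cube([83, 32, 803]);
translate([901, 310, 0]) cube([83, 32, 803]);
translate([455, 310, 0]) cube([446, 32, 83]);
translate([455, 310, 720]) cube([446, 32, 83]);


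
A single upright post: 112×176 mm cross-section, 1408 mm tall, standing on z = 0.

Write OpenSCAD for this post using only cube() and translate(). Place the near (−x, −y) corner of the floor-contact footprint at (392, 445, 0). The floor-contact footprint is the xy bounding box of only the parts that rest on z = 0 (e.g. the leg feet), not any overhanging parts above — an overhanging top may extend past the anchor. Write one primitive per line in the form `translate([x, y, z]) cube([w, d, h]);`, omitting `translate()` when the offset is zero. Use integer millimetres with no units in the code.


translate([392, 445, 0]) cube([112, 176, 1408]);


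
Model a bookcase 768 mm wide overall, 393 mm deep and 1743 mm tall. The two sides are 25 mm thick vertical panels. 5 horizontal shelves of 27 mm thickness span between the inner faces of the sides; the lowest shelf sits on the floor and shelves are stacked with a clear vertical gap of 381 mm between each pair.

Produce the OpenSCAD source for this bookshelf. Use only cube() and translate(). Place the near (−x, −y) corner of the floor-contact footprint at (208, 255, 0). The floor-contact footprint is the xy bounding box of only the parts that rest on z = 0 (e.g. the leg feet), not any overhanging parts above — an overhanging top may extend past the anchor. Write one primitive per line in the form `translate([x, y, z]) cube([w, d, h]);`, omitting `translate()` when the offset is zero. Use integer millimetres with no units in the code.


translate([208, 255, 0]) cube([25, 393, 1743]);
translate([951, 255, 0]) cube([25, 393, 1743]);
translate([233, 255, 0]) cube([718, 393, 27]);
translate([233, 255, 408]) cube([718, 393, 27]);
translate([233, 255, 816]) cube([718, 393, 27]);
translate([233, 255, 1224]) cube([718, 393, 27]);
translate([233, 255, 1632]) cube([718, 393, 27]);


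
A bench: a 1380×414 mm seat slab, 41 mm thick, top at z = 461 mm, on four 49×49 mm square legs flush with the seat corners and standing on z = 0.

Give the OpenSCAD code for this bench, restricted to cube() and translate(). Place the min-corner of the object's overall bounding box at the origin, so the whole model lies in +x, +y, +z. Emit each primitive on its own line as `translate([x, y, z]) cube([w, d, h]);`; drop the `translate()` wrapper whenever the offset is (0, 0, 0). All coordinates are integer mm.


// leg_h = 461 − 41 = 420
translate([0, 0, 420]) cube([1380, 414, 41]);
cube([49, 49, 420]);
translate([0, 365, 0]) cube([49, 49, 420]);
translate([1331, 0, 0]) cube([49, 49, 420]);
translate([1331, 365, 0]) cube([49, 49, 420]);


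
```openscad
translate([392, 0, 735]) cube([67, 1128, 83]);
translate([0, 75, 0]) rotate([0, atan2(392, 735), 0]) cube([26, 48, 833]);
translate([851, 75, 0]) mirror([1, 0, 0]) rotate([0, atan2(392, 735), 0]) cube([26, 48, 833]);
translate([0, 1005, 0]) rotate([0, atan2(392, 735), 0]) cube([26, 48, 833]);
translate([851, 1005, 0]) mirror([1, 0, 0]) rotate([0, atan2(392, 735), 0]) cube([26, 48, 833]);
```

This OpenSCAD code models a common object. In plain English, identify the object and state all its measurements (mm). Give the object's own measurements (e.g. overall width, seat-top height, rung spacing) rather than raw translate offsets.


A sawhorse. A 67×1128×83 mm beam (x, y, z) sits on two A-frame leg pairs. Each pair is two raked legs of 26×48 mm section (48 mm along y) splaying symmetrically in x. Each leg rises 735 mm vertically over 392 mm of horizontal reach and is 833 mm long along its own axis. Every leg's outer bottom edge rests on the floor and its outer top edge meets a bottom edge of the beam — the left legs (tilting toward +x) meet the beam's −x bottom edge, the right legs (their mirror images, tilting toward −x) meet its +x bottom edge — so the leg tops tuck under the beam, the beam's underside is 735 mm above the floor, and the feet are 851 mm apart outside-to-outside with the beam centred between them. The two leg pairs are set in 75 mm from either end of the beam.


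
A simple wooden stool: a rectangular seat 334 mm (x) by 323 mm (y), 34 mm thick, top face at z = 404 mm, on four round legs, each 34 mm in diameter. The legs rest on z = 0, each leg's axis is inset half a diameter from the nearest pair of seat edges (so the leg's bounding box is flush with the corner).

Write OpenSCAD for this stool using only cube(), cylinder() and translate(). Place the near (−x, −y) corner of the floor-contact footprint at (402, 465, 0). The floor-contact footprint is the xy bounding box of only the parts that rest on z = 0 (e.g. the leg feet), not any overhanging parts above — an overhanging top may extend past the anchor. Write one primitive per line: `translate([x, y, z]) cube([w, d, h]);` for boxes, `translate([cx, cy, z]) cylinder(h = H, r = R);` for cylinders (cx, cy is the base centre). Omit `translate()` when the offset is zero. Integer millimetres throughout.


translate([402, 465, 370]) cube([334, 323, 34]);
translate([419, 482, 0]) cylinder(h = 370, r = 17);
translate([719, 482, 0]) cylinder(h = 370, r = 17);
translate([419, 771, 0]) cylinder(h = 370, r = 17);
translate([719, 771, 0]) cylinder(h = 370, r = 17);


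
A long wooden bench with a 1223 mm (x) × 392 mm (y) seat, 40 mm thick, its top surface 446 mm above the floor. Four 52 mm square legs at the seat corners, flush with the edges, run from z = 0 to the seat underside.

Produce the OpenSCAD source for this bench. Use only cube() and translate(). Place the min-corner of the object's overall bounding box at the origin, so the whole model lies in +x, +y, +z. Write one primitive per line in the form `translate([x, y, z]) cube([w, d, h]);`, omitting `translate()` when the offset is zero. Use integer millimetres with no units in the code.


// leg_h = 446 − 40 = 406
translate([0, 0, 406]) cube([1223, 392, 40]);
cube([52, 52, 406]);
translate([0, 340, 0]) cube([52, 52, 406]);
translate([1171, 0, 0]) cube([52, 52, 406]);
translate([1171, 340, 0]) cube([52, 52, 406]);


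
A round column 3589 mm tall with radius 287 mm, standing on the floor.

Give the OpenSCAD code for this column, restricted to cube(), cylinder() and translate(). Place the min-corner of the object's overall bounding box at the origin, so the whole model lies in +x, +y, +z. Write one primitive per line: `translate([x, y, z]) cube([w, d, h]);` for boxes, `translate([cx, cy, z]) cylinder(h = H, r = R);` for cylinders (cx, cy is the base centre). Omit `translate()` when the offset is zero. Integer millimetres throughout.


translate([287, 287, 0]) cylinder(h = 3589, r = 287);


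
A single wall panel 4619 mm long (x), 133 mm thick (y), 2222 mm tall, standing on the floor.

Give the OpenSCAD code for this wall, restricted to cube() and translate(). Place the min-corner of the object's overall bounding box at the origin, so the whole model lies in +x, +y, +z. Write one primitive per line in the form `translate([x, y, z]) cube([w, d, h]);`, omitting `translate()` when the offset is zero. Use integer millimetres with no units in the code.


cube([4619, 133, 2222]);


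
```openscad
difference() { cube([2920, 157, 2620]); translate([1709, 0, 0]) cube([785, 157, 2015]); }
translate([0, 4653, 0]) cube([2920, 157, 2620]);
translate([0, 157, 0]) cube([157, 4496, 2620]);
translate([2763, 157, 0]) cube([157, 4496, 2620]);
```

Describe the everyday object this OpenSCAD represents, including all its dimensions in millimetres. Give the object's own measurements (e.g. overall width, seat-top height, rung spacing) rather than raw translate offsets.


A single room: four walls, each 2620 mm tall and 157 mm thick, enclosing an outside footprint 2920×4810 mm (x × y), no floor or roof. The front and back walls (−y and +y sides) run the full x-width; the side walls fit between their inner faces. A door opening 785 mm wide and 2015 mm tall is cut through the front wall from the floor up, its −x edge 1709 mm from the wall's −x end.


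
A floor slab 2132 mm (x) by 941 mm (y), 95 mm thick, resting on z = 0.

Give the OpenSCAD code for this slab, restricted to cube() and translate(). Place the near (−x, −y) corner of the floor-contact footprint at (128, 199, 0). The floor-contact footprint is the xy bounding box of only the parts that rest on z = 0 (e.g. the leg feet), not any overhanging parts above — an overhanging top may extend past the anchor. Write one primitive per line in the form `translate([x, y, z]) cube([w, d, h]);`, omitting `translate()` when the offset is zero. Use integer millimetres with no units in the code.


translate([128, 199, 0]) cube([2132, 941, 95]);


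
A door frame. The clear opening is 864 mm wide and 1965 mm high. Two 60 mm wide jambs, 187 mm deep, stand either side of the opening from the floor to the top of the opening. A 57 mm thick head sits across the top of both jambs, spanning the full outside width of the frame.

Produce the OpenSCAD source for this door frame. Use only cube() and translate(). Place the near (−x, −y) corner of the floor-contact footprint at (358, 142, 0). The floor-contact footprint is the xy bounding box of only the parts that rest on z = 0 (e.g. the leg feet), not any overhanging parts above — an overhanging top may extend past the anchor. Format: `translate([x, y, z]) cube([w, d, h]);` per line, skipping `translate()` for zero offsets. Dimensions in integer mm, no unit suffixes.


translate([358, 142, 0]) cube([60, 187, 1965]);
translate([1282, 142, 0]) cube([60, 187, 1965]);
translate([358, 142, 1965]) cube([984, 187, 57]);


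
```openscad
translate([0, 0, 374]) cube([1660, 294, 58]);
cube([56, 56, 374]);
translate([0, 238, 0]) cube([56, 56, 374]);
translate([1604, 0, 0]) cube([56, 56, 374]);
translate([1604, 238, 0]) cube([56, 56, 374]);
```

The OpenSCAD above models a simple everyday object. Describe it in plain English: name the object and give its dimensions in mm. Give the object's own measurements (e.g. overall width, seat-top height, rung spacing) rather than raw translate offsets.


A bench: a 1660×294 mm seat slab, 58 mm thick, top at z = 432 mm, on four 56×56 mm square legs flush with the seat corners and standing on z = 0.


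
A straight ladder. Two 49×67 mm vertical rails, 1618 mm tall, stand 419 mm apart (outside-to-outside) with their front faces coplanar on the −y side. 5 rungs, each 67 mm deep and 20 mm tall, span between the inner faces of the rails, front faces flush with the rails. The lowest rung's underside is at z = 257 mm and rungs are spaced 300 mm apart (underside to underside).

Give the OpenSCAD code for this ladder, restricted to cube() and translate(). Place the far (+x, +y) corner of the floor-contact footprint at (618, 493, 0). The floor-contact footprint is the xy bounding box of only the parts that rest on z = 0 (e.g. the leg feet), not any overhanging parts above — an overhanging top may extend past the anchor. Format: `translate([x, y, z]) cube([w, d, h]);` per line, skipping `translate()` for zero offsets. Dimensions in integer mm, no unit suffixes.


translate([199, 426, 0]) cube([49, 67, 1618]);
translate([569, 426, 0]) cube([49, 67, 1618]);
translate([248, 426, 257]) cube([321, 67, 20]);
translate([248, 426, 557]) cube([321, 67, 20]);
translate([248, 426, 857]) cube([321, 67, 20]);
translate([248, 426, 1157]) cube([321, 67, 20]);
translate([248, 426, 1457]) cube([321, 67, 20]);


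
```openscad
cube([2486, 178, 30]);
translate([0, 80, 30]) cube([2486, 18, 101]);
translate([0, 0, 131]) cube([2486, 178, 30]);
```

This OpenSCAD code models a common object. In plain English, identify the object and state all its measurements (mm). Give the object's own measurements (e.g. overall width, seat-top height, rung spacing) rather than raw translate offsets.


An I-beam lying along x, 2486 mm long. Overall section height 161 mm. Two flanges 178 mm wide (y) and 30 mm thick, one on the floor and one at the top; a web 18 mm thick runs between them, centred on the flange width.


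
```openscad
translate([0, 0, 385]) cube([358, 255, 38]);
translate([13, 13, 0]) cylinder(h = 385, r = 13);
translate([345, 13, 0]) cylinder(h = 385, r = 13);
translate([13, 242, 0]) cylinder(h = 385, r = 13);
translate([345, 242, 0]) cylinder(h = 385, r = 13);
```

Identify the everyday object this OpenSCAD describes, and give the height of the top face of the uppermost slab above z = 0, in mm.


A stool. The seat height is 423 mm.

A 358×255×38 slab at z = 385 on four corner cylinders — a stool. The seat top is 385 + 38 = 423 mm.


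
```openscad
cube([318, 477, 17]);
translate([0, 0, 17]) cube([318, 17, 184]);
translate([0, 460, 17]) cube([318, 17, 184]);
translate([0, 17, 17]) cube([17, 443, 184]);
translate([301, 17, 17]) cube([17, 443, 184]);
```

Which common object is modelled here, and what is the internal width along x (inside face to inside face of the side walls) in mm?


An open box. The internal width is 284 mm.

A 318×477 base slab with four walls standing on it — an open box. The base is 318 mm wide and the walls are 17 mm thick, so the internal width is 318 − 2 × 17 = 284 mm.


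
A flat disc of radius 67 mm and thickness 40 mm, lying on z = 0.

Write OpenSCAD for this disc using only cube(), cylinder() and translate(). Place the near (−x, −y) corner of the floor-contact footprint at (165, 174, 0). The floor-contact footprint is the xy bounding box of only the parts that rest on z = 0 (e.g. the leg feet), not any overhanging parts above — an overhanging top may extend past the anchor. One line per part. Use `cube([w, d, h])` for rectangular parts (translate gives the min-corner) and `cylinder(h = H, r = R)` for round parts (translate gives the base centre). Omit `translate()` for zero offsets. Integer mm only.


translate([232, 241, 0]) cylinder(h = 40, r = 67);


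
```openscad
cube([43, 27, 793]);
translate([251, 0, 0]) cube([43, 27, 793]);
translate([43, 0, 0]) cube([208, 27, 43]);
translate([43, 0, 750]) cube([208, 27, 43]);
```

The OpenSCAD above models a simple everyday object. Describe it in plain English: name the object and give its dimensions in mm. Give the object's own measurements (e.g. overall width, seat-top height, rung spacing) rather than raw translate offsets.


A rectangular picture frame lying in the x–z plane (depth along y). The opening is 208 mm wide (x) by 707 mm tall (z), surrounded by a border 43 mm wide on all four sides. The frame is 27 mm deep and is made of two full-height vertical stiles with two horizontal rails fitted between them.


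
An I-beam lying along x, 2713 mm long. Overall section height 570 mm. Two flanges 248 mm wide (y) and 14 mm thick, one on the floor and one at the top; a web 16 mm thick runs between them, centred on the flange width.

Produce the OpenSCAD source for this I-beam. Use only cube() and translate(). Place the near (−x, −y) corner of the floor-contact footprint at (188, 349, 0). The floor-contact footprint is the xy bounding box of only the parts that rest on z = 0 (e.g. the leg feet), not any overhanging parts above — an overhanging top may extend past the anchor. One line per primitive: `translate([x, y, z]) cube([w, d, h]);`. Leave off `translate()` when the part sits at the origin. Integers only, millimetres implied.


translate([188, 349, 0]) cube([2713, 248, 14]);
translate([188, 465, 14]) cube([2713, 16, 542]);
translate([188, 349, 556]) cube([2713, 248, 14]);


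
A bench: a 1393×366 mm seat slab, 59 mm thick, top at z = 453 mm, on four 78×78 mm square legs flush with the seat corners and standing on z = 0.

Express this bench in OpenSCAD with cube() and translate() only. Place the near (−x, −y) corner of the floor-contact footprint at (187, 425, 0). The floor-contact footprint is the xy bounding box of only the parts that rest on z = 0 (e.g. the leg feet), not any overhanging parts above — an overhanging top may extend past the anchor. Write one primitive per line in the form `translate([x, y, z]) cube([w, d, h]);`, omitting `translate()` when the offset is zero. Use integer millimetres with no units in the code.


// leg_h = 453 − 59 = 394
translate([187, 425, 394]) cube([1393, 366, 59]);
translate([187, 425, 0]) cube([78, 78, 394]);
translate([187, 713, 0]) cube([78, 78, 394]);
translate([1502, 425, 0]) cube([78, 78, 394]);
translate([1502, 713, 0]) cube([78, 78, 394]);


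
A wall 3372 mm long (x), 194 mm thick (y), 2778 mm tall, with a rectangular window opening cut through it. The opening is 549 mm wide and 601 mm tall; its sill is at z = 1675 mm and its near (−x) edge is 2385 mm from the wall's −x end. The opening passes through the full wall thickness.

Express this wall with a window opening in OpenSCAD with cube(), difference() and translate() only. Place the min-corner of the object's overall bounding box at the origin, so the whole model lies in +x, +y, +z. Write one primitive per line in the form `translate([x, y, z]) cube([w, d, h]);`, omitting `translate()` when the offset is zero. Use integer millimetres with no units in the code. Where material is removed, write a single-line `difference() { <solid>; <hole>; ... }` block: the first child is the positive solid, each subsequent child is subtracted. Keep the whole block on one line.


difference() { cube([3372, 194, 2778]); translate([2385, 0, 1675]) cube([549, 194, 601]); }


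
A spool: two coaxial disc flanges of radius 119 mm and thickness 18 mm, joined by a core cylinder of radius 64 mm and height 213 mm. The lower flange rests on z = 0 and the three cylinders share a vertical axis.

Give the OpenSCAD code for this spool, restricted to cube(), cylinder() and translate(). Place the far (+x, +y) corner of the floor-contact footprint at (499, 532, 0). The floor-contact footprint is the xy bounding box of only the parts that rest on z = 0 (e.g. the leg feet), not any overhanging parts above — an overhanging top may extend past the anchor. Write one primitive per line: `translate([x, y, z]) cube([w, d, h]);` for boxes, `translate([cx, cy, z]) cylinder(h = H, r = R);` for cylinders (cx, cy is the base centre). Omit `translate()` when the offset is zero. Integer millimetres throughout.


translate([380, 413, 0]) cylinder(h = 18, r = 119);
translate([380, 413, 18]) cylinder(h = 213, r = 64);
translate([380, 413, 231]) cylinder(h = 18, r = 119);


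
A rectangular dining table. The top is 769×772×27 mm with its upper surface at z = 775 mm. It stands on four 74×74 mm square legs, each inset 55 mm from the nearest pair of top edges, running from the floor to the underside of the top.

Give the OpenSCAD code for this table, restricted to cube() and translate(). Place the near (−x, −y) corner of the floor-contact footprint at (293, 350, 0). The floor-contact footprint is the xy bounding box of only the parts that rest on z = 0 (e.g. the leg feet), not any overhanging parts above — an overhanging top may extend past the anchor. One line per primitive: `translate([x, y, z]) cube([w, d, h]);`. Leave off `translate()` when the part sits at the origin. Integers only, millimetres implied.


translate([238, 295, 748]) cube([769, 772, 27]);
translate([293, 350, 0]) cube([74, 74, 748]);
translate([878, 350, 0]) cube([74, 74, 748]);
translate([293, 938, 0]) cube([74, 74, 748]);
translate([878, 938, 0]) cube([74, 74, 748]);


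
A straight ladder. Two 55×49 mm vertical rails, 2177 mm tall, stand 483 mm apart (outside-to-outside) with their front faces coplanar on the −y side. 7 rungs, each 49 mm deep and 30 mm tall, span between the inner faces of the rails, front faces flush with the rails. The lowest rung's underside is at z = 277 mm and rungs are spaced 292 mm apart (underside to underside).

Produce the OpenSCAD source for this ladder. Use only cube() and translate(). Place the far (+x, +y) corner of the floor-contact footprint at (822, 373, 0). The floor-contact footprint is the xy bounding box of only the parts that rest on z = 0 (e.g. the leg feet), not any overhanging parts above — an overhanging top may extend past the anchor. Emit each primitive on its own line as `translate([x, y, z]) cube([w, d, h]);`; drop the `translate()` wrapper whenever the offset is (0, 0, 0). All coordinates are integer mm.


translate([339, 324, 0]) cube([55, 49, 2177]);
translate([767, 324, 0]) cube([55, 49, 2177]);
translate([394, 324, 277]) cube([373, 49, 30]);
translate([394, 324, 569]) cube([373, 49, 30]);
translate([394, 324, 861]) cube([373, 49, 30]);
translate([394, 324, 1153]) cube([373, 49, 30]);
translate([394, 324, 1445]) cube([373, 49, 30]);
translate([394, 324, 1737]) cube([373, 49, 30]);
translate([394, 324, 2029]) cube([373, 49, 30]);


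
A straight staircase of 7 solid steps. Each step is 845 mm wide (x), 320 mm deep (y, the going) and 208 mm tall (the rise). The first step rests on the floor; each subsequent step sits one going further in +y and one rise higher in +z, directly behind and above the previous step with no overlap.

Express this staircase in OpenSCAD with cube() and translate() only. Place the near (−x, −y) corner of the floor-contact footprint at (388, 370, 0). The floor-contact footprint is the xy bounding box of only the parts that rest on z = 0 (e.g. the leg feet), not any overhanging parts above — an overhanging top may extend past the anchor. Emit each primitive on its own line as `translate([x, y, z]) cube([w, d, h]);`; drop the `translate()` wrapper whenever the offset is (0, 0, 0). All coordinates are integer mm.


translate([388, 370, 0]) cube([845, 320, 208]);
translate([388, 690, 208]) cube([845, 320, 208]);
translate([388, 1010, 416]) cube([845, 320, 208]);
translate([388, 1330, 624]) cube([845, 320, 208]);
translate([388, 1650, 832]) cube([845, 320, 208]);
translate([388, 1970, 1040]) cube([845, 320, 208]);
translate([388, 2290, 1248]) cube([845, 320, 208]);


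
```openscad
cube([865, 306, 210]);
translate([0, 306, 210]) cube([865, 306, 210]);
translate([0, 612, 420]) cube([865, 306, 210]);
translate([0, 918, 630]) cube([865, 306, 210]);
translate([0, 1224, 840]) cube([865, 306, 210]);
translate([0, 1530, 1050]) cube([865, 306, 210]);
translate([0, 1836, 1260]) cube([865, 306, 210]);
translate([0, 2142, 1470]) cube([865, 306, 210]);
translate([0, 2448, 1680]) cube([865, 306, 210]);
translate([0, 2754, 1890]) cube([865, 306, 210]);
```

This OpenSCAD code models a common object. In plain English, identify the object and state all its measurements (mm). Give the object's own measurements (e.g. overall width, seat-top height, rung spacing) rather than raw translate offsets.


A straight staircase of 10 solid steps. Each step is 865 mm wide (x), 306 mm deep (y, the going) and 210 mm tall (the rise). The first step rests on the floor; each subsequent step sits one going further in +y and one rise higher in +z, directly behind and above the previous step with no overlap.


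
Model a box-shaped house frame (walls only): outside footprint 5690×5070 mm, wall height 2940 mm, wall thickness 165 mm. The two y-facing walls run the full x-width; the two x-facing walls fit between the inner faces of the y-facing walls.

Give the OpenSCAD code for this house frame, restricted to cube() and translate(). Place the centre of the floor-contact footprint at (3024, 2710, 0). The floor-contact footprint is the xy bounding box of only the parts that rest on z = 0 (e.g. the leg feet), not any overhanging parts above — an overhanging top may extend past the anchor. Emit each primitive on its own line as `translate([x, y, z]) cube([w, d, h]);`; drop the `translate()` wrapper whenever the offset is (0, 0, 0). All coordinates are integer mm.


translate([179, 175, 0]) cube([5690, 165, 2940]);
translate([179, 5080, 0]) cube([5690, 165, 2940]);
translate([179, 340, 0]) cube([165, 4740, 2940]);
translate([5704, 340, 0]) cube([165, 4740, 2940]);


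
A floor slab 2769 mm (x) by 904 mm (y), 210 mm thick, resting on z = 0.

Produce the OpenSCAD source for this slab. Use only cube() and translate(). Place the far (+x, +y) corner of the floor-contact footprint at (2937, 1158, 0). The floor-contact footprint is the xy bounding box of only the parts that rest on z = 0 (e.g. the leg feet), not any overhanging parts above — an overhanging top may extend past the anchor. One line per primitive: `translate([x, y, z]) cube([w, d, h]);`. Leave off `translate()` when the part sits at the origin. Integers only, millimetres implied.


translate([168, 254, 0]) cube([2769, 904, 210]);


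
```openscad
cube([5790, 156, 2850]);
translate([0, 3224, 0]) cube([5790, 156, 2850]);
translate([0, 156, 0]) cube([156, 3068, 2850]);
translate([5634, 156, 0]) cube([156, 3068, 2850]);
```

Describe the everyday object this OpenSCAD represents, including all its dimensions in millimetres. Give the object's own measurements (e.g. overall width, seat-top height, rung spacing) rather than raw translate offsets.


The wall frame of a small rectangular building: four walls, each 2850 mm tall and 156 mm thick, enclosing a footprint 5790 mm (x) by 3380 mm (y) outside-to-outside, with no floor or roof. The front and back walls (the −y and +y sides) span the full width; the two side walls fit between them.


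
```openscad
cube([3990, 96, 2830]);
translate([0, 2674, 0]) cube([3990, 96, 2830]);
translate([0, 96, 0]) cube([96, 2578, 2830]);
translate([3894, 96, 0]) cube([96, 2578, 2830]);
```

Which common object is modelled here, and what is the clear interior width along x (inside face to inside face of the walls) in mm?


A house (or room) frame. The interior width is 3798 mm.

Four 2830 mm walls enclosing a rectangle with no floor or roof — a room or house frame. Outside width is 3990 mm and wall thickness is 96 mm, so the interior width is 3990 − 2 × 96 = 3798 mm.


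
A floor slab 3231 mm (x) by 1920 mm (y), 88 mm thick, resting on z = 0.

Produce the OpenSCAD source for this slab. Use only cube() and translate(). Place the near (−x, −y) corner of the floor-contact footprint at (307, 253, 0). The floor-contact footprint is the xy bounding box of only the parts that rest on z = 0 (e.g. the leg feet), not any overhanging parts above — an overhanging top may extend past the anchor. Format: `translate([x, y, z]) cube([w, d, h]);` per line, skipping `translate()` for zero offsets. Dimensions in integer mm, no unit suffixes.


translate([307, 253, 0]) cube([3231, 1920, 88]);


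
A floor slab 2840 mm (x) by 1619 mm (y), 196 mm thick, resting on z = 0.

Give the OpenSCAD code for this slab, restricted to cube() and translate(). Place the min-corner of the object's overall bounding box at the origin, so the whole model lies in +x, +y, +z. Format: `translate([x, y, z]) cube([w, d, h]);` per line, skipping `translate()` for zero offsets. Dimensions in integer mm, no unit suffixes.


cube([2840, 1619, 196]);


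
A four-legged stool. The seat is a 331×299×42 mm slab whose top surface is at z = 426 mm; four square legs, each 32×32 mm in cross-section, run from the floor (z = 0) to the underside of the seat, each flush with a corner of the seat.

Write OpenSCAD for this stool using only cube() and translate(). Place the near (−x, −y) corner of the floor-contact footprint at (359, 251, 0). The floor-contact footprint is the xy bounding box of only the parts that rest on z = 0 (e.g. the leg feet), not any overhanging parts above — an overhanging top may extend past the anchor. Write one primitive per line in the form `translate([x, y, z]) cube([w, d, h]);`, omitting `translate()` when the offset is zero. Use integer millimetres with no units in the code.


translate([359, 251, 384]) cube([331, 299, 42]);
translate([359, 251, 0]) cube([32, 32, 384]);
translate([658, 251, 0]) cube([32, 32, 384]);
translate([359, 518, 0]) cube([32, 32, 384]);
translate([658, 518, 0]) cube([32, 32, 384]);
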